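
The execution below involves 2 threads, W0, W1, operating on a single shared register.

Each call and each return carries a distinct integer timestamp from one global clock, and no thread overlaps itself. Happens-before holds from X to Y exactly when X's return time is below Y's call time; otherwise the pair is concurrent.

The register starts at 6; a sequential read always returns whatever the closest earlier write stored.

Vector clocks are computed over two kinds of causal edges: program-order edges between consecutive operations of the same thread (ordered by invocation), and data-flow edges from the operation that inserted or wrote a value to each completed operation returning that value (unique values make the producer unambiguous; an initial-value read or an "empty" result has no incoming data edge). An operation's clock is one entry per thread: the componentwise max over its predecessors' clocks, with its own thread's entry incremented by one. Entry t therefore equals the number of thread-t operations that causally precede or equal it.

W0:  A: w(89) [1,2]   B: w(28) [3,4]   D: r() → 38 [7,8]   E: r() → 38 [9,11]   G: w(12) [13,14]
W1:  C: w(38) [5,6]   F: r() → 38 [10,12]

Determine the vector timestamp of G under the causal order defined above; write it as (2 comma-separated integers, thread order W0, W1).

invoked at 5, C has no predecessors; its own W1 bump gives (0, 1)
invoked at 1, A has no predecessors; its own W0 bump gives (1, 0)
F, invoked 10, takes VC(C)=(0, 1) under max, adds 1 for W1 → (0, 2)
B, invoked 3, takes VC(A)=(1, 0) under max, adds 1 for W0 → (2, 0)
D, invoked 7, takes VC(B)=(2, 0), VC(C)=(0, 1) under max, adds 1 for W0 → (3, 1)
E, invoked 9, takes VC(C)=(0, 1), VC(D)=(3, 1) under max, adds 1 for W0 → (4, 1)
G, invoked 13, takes VC(E)=(4, 1) under max, adds 1 for W0 → (5, 1)
target: VC(G) = (5, 1)

(5, 1)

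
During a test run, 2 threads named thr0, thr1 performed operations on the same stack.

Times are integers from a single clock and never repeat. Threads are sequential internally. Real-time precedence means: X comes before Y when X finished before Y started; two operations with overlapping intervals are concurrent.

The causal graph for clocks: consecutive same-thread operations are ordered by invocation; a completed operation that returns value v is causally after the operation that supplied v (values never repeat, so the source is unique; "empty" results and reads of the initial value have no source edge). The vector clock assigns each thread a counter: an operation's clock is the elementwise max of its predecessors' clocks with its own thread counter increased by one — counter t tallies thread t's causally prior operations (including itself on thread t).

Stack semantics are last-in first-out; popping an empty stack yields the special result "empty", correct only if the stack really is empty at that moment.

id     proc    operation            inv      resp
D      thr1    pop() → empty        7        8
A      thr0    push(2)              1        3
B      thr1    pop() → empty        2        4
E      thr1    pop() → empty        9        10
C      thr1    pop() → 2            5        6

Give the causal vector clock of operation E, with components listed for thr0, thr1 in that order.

no predecessors for B (invoked 2): thr1 increments from zero → (0, 1)
no predecessors for A (invoked 1): thr0 increments from zero → (1, 0)
C, invoked 5, takes VC(A)=(1, 0), VC(B)=(0, 1) under max, adds 1 for thr1 → (1, 2)
D, invoked 7, takes VC(C)=(1, 2) under max, adds 1 for thr1 → (1, 3)
E, invoked 9, takes VC(D)=(1, 3) under max, adds 1 for thr1 → (1, 4)
target: VC(E) = (1, 4)

(1, 4)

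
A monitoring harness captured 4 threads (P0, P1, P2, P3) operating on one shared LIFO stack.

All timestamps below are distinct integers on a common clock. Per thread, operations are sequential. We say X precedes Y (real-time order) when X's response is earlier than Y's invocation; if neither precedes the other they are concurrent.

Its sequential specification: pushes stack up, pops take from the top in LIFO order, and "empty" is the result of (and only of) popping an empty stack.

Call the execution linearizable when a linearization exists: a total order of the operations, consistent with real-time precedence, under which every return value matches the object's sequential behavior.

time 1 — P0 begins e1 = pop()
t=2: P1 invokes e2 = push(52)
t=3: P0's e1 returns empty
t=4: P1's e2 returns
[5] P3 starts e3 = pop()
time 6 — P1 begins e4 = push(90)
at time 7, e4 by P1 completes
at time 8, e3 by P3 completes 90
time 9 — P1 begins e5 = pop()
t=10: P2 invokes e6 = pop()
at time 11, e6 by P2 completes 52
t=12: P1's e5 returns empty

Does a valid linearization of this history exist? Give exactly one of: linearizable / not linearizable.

linearizable

one valid linearization: e1, e2, e4, e3, e6, e5
step 1: e1 pop() → empty — stack <>
step 2: e2 push(52) — stack <52>
step 3: e4 push(90) — stack <52,90>
step 4: e3 pop() → 90 — stack <52>
step 5: e6 pop() → 52 — stack <>
step 6: e5 pop() → empty — stack <>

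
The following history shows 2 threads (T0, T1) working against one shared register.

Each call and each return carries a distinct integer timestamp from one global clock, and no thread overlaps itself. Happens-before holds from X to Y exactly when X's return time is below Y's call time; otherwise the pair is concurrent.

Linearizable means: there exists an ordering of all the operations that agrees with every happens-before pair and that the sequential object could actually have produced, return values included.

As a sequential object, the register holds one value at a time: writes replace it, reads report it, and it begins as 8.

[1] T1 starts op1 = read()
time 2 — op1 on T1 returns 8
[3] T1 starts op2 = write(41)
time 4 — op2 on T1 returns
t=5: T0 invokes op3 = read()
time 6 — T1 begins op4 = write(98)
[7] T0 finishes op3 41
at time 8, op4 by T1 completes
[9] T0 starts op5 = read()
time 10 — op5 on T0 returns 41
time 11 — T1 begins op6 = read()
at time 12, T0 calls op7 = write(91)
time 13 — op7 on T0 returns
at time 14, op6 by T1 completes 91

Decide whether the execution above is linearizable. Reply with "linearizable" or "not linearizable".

cut after 9 events: linearizable; cut after 10 events (op5 responds, time 10): not linearizable
5 completed operations, 2 real-time-consistent orders — every register replay fails
one such order, op1, op2, op3, op4, op5, breaks at step 5 where op5 read() → 41 is illegal
one such order, op1, op2, op4, op3, op5, breaks at step 4 where op3 read() → 41 is illegal

not linearizable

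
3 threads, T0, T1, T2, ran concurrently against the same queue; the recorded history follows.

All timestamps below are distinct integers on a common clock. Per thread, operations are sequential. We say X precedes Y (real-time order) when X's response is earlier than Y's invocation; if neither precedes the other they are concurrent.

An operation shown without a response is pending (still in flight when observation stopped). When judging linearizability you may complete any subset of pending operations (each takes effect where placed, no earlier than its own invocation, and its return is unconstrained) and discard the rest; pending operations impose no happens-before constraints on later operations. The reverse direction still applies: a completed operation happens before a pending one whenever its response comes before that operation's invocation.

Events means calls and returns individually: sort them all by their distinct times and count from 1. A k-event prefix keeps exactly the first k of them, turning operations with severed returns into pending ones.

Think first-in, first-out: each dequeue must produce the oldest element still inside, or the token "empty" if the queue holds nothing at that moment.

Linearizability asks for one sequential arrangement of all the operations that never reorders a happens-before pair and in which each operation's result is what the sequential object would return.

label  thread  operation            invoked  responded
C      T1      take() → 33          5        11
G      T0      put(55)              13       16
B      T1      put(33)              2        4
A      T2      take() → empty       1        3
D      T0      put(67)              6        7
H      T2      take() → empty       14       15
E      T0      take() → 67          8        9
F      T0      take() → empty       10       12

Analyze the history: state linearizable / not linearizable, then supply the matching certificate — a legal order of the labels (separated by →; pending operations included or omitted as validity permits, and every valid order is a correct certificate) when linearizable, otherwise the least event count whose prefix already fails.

after step 1 (A take() → empty): queue <>
after step 2 (B put(33)): queue <33>
after step 3 (C take() → 33): queue <>
after step 4 (D put(67)): queue <67>
after step 5 (E take() → 67): queue <>
after step 6 (F take() → empty): queue <>
after step 7 (H take() → empty): queue <>
after step 8 (G put(55)): queue <55>

linearizable — witness: A → B → C → D → E → F → H → G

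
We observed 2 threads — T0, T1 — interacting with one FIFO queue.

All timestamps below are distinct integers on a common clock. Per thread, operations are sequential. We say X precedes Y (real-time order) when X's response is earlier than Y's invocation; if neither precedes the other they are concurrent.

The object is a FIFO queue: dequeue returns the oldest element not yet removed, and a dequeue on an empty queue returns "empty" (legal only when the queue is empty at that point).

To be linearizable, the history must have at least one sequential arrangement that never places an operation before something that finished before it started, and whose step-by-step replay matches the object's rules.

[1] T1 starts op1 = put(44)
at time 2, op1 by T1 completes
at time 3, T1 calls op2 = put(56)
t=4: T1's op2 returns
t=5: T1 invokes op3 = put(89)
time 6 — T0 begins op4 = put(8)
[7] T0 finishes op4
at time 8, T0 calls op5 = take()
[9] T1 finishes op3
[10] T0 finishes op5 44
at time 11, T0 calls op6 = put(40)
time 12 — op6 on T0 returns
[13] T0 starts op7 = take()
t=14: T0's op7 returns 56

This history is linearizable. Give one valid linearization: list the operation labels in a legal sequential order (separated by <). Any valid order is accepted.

1. op1 put(44), leaving queue <44>
2. op2 put(56), leaving queue <44,56>
3. op3 put(89), leaving queue <44,56,89>
4. op4 put(8), leaving queue <44,56,89,8>
5. op5 take() → 44, leaving queue <56,89,8>
6. op6 put(40), leaving queue <56,89,8,40>
7. op7 take() → 56, leaving queue <89,8,40>

op1 < op2 < op3 < op4 < op5 < op6 < op7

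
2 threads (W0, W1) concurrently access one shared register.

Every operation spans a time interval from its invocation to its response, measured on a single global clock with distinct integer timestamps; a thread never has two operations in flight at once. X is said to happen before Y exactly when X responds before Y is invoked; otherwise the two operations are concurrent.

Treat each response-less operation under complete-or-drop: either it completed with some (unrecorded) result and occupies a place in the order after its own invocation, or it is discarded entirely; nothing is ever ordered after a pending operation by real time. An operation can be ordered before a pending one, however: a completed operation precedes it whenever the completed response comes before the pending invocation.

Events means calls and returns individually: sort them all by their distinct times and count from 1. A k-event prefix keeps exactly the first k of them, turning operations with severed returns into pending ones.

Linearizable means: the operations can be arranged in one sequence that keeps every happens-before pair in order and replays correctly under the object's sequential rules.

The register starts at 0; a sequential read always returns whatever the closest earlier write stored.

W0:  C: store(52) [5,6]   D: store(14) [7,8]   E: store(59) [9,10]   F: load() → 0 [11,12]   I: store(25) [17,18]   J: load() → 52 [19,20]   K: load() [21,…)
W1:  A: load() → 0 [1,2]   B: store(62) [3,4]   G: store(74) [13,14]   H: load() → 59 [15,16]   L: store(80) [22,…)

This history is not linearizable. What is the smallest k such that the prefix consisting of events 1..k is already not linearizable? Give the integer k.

12

events 1..11 are linearizable, e.g. via A, B, C, D, E:
after step 1 (A load() → 0): value 0
after step 2 (B store(62)): value 62
after step 3 (C store(52)): value 52
after step 4 (D store(14)): value 14
after step 5 (E store(59)): value 59
event 12 — F's response, time 12 — after it, nothing linearizes
take A, B, C, D, E, F: step 6 already fails, because F load() → 0 cannot occur there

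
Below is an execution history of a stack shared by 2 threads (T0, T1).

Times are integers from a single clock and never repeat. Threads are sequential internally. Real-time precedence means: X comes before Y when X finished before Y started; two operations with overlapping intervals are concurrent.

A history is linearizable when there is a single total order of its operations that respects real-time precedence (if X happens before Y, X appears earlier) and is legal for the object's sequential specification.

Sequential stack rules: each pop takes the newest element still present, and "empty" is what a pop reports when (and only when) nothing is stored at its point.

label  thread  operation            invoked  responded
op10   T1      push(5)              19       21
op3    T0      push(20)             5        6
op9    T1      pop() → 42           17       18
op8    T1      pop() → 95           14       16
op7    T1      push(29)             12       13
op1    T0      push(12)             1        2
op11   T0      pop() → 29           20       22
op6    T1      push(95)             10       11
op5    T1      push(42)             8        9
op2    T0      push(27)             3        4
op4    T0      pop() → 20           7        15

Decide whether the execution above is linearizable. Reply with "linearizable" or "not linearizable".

the violation lands at event 16, op8's response at time 16: events 1..15 linearize, events 1..16 do not
5 orders of the 8 completed stack ops respect real time; none is legal
take op1, op2, op3, op4, op5, op6, op7, op8: step 8 already fails, because op8 pop() → 95 cannot occur there
take op1, op2, op3, op5, op4, op6, op7, op8: step 5 already fails, because op4 pop() → 20 cannot occur there

not linearizable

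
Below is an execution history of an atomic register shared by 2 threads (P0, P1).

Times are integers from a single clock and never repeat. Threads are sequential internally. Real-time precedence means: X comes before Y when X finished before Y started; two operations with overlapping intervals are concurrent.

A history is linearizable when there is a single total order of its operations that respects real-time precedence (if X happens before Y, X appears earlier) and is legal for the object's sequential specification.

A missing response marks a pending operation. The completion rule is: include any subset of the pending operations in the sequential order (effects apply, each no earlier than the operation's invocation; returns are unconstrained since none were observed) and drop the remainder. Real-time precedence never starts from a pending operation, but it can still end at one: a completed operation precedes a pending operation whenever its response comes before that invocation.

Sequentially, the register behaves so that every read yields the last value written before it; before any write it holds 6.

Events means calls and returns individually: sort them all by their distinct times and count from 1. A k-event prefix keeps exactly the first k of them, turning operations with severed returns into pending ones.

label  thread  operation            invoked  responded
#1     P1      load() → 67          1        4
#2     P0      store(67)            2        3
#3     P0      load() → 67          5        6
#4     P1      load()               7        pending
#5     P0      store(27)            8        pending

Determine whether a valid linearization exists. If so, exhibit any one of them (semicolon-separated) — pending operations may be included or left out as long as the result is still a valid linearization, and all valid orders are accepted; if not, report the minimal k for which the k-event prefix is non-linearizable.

after step 1 (#2 store(67)): value 67
after step 2 (#1 load() → 67): value 67
after step 3 (#3 load() → 67): value 67

linearizable — witness: #2; #1; #3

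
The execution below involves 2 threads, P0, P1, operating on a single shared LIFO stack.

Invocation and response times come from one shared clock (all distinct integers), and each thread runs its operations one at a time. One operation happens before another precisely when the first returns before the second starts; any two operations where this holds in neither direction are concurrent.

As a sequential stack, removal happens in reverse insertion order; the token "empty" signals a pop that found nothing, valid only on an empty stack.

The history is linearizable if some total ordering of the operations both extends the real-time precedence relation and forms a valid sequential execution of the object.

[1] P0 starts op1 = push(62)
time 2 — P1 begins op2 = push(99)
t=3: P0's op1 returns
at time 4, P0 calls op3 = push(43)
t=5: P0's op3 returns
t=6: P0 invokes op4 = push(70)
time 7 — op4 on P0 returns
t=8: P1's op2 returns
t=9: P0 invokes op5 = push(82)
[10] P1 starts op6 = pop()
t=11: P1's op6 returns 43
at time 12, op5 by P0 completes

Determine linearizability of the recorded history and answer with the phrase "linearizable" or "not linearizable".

not linearizable

through event 10 a valid linearization exists; event 11 (op6 responding at time 11) ends that
the 5 completed operations admit 4 real-time orders; each fails the LIFO stack replay
including or dropping the 1 pending operation (op5) in any combination fails
one such order, op1, op2, op3, op4, op6 (pending dropped), breaks at step 5 where op6 pop() → 43 is illegal
one such order, op1, op3, op2, op4, op6 (pending dropped), breaks at step 5 where op6 pop() → 43 is illegal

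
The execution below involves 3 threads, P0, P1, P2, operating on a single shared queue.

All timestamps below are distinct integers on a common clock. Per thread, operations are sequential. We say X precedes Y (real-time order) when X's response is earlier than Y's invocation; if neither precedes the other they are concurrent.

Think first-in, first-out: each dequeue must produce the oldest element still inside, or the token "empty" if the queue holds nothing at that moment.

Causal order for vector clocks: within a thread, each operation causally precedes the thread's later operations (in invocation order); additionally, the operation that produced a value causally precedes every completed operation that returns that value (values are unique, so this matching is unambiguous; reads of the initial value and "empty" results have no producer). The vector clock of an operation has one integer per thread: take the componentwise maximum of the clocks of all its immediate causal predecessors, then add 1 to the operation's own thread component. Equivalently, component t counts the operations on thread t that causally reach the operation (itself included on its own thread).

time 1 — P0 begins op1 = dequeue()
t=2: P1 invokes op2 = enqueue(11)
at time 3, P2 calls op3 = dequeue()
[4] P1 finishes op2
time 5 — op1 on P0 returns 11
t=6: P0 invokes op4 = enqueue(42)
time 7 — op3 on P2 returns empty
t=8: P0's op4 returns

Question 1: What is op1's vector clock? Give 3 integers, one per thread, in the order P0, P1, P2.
(1, 1, 0)

op3, invoked 3, has no incoming edges; only P2's bump applies → (0, 0, 1)
op2, invoked 2, has no incoming edges; only P1's bump applies → (0, 1, 0)
op1, invoked 1, takes VC(op2)=(0, 1, 0) under max, adds 1 for P0 → (1, 1, 0)
op4, invoked 6, takes VC(op1)=(1, 1, 0) under max, adds 1 for P0 → (2, 1, 0)
target: VC(op1) = (1, 1, 0)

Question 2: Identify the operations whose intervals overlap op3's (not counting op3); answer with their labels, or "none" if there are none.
op1, op2, op4

op3 spans [3,7]: anything still running between times 3 and 7 counts as concurrent
op1 [1,5]: concurrent
op2 [2,4]: concurrent
op4 [6,8]: concurrent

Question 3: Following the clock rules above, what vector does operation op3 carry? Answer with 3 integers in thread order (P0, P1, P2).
(0, 0, 1)

invoked at 3, op3 has no predecessors; its own P2 bump gives (0, 0, 1)
invoked at 2, op2 has no predecessors; its own P1 bump gives (0, 1, 0)
merge at op1 (invoked 1): VC(op2)=(0, 1, 0), own-thread bump on P0 → (1, 1, 0)
merge at op4 (invoked 6): VC(op1)=(1, 1, 0), own-thread bump on P0 → (2, 1, 0)
target: VC(op3) = (0, 0, 1)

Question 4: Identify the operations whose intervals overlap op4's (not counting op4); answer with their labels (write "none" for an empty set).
op3

concurrent with op4 ([6,8]): every op whose interval crosses 6..8
op1 [1,5]: before
op2 [2,4]: before
op3 [3,7]: concurrent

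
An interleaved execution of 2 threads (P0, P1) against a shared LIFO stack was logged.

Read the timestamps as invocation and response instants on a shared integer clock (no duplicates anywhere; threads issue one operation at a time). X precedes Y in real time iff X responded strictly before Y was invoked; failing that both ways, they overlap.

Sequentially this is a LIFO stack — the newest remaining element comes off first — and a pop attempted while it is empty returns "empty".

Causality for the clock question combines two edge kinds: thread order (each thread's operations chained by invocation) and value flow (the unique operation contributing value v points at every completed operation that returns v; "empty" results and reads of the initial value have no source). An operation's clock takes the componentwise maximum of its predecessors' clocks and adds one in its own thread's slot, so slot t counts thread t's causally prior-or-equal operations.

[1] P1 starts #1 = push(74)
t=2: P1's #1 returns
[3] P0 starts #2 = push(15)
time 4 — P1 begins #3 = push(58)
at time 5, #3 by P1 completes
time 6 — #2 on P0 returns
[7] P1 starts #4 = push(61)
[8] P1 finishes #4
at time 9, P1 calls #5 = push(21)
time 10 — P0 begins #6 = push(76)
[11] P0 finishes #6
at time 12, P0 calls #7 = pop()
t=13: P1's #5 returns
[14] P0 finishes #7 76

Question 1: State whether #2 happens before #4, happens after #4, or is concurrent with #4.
Answer: before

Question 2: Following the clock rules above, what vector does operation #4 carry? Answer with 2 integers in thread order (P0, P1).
Answer: (0, 3)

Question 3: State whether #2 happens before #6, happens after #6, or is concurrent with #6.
Answer: before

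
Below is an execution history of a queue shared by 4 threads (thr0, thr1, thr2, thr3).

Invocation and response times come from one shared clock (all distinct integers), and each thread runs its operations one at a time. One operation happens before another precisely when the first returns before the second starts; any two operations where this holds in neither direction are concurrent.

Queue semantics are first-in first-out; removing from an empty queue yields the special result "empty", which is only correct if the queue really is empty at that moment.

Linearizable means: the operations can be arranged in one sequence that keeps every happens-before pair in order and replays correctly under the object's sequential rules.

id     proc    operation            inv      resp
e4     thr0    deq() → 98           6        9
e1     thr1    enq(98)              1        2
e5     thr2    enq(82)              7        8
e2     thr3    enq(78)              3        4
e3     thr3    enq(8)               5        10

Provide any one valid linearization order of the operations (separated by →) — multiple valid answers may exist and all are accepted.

1. e1 enq(98), leaving queue <98>
2. e2 enq(78), leaving queue <98,78>
3. e3 enq(8), leaving queue <98,78,8>
4. e4 deq() → 98, leaving queue <78,8>
5. e5 enq(82), leaving queue <78,8,82>

e1 → e2 → e3 → e4 → e5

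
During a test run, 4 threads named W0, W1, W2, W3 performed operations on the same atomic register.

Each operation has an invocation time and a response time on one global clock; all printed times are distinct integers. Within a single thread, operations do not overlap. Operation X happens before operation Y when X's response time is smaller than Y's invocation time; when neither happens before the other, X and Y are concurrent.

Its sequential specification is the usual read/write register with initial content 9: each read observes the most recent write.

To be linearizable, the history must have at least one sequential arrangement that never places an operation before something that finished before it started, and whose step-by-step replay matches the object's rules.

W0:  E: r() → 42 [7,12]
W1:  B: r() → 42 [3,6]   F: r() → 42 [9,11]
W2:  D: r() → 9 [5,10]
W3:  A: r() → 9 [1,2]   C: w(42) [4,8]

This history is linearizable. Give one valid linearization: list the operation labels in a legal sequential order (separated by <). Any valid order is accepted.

A < D < C < B < E < F

after step 1 (A r() → 9): value 9
after step 2 (D r() → 9): value 9
after step 3 (C w(42)): value 42
after step 4 (B r() → 42): value 42
after step 5 (E r() → 42): value 42
after step 6 (F r() → 42): value 42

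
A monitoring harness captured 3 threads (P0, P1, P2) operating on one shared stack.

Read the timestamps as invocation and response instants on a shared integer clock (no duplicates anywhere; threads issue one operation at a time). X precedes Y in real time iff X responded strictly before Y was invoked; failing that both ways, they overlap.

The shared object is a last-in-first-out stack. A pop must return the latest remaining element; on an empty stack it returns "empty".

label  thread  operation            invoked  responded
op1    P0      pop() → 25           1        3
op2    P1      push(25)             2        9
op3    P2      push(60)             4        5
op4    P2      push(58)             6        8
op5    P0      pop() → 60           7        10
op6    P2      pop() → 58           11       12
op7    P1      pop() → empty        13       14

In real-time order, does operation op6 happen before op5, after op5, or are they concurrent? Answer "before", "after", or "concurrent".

after

op6 spans [11,12], op5 spans [7,10]
resp(op5)=10 < inv(op6)=11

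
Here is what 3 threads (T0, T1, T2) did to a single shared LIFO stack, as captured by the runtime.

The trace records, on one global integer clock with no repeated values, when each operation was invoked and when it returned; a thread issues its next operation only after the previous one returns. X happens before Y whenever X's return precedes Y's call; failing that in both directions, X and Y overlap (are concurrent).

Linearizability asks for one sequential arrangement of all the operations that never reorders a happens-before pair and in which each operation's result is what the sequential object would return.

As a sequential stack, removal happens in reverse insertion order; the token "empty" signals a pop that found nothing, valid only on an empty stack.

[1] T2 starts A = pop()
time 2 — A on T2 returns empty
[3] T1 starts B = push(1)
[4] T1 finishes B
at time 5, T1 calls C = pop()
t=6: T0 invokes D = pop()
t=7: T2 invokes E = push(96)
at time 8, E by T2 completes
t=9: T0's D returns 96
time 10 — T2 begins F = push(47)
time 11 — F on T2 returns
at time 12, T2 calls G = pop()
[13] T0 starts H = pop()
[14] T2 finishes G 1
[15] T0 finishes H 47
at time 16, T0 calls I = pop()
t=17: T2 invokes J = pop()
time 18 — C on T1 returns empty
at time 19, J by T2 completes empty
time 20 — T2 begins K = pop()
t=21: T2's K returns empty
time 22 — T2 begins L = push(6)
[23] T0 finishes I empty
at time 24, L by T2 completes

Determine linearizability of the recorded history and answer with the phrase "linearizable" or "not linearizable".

a witness: A, B, E, D, F, H, G, C, I, J, K, L
step 1: A pop() → empty — stack <>
step 2: B push(1) — stack <1>
step 3: E push(96) — stack <1,96>
step 4: D pop() → 96 — stack <1>
step 5: F push(47) — stack <1,47>
step 6: H pop() → 47 — stack <1>
step 7: G pop() → 1 — stack <>
step 8: C pop() → empty — stack <>
step 9: I pop() → empty — stack <>
step 10: J pop() → empty — stack <>
step 11: K pop() → empty — stack <>
step 12: L push(6) — stack <6>

linearizable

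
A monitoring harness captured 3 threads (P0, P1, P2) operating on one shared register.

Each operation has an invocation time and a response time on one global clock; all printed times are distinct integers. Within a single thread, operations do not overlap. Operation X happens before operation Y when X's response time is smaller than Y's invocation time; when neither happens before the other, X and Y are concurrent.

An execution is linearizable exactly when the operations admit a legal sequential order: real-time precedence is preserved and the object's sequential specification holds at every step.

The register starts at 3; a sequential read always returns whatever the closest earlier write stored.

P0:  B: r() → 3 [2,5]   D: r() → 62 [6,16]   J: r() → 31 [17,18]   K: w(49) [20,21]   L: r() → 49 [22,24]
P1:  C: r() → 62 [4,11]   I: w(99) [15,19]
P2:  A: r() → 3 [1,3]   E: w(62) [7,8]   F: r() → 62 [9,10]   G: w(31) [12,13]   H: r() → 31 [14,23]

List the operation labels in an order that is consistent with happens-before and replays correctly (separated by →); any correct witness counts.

step 1: A r() → 3 — value 3
step 2: B r() → 3 — value 3
step 3: E w(62) — value 62
step 4: C r() → 62 — value 62
step 5: D r() → 62 — value 62
step 6: F r() → 62 — value 62
step 7: G w(31) — value 31
step 8: H r() → 31 — value 31
step 9: J r() → 31 — value 31
step 10: I w(99) — value 99
step 11: K w(49) — value 49
step 12: L r() → 49 — value 49

A → B → E → C → D → F → G → H → J → I → K → L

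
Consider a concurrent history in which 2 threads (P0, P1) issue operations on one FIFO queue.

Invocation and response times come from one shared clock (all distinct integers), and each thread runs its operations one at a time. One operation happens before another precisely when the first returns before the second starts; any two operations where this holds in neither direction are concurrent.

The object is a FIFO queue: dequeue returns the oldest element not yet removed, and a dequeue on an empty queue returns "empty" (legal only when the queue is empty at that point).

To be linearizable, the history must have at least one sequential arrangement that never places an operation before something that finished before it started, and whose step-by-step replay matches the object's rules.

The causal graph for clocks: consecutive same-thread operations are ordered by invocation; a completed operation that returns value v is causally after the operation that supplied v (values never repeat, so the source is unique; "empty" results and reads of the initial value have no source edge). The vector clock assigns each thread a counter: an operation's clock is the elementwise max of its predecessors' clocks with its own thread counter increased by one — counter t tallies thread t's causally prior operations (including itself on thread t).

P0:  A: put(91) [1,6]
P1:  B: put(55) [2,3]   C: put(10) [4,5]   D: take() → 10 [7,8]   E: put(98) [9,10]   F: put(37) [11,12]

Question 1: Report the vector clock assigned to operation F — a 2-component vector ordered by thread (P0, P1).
(0, 5)

B (invocation 2): nothing precedes it; P1's component alone gives (0, 1)
A (invocation 1): nothing precedes it; P0's component alone gives (1, 0)
VC(C, invoked at 4): max of VC(B)=(0, 1), then +1 on thread P1 → (0, 2)
VC(D, invoked at 7): max of VC(C)=(0, 2), then +1 on thread P1 → (0, 3)
VC(E, invoked at 9): max of VC(D)=(0, 3), then +1 on thread P1 → (0, 4)
VC(F, invoked at 11): max of VC(E)=(0, 4), then +1 on thread P1 → (0, 5)
target: VC(F) = (0, 5)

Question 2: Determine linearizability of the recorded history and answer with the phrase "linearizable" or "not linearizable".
not linearizable

the violation lands at event 8, D's response at time 8: events 1..7 linearize, events 1..8 do not
the 4 completed operations admit 3 real-time orders; each fails the FIFO queue replay
for example A, B, C, D fails at step 4: D take() → 10 is not legal there
for example B, A, C, D fails at step 4: D take() → 10 is not legal there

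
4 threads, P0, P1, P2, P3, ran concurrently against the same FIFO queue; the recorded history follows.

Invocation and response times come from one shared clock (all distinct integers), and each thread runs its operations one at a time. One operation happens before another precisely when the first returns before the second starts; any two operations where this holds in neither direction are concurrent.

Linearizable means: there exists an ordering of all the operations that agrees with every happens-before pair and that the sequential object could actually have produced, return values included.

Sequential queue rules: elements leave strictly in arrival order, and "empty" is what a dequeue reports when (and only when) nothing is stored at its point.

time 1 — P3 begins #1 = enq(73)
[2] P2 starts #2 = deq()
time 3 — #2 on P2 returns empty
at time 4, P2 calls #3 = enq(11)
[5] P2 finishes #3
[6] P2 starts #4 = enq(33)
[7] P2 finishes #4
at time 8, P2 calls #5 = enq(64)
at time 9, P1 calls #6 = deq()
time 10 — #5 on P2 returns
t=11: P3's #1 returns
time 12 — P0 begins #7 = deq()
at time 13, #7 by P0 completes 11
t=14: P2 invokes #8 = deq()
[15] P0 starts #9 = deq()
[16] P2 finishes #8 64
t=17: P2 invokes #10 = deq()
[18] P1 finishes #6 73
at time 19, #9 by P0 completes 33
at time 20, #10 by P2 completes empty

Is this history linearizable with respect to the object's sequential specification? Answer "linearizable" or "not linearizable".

witness order: #2, #1, #3, #4, #5, #6, #7, #9, #8, #10
1. #2 deq() → empty, leaving queue <>
2. #1 enq(73), leaving queue <73>
3. #3 enq(11), leaving queue <73,11>
4. #4 enq(33), leaving queue <73,11,33>
5. #5 enq(64), leaving queue <73,11,33,64>
6. #6 deq() → 73, leaving queue <11,33,64>
7. #7 deq() → 11, leaving queue <33,64>
8. #9 deq() → 33, leaving queue <64>
9. #8 deq() → 64, leaving queue <>
10. #10 deq() → empty, leaving queue <>

linearizable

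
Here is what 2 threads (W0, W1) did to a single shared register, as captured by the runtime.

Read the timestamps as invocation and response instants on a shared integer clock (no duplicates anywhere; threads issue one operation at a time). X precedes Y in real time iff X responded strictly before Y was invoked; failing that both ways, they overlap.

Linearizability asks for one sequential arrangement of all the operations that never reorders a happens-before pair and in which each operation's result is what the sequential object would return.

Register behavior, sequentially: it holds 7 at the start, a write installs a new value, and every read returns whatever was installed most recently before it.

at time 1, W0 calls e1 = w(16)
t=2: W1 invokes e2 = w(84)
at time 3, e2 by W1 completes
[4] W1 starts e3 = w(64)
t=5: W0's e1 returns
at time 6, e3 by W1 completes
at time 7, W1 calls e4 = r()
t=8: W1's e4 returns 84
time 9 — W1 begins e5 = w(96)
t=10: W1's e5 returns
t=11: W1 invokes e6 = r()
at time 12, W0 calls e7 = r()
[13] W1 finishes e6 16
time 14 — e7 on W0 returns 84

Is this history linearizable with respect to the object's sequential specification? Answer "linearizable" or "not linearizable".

not linearizable

prefix check: 1..7 passes, 1..8 fails once e4's time-8 response joins
checked exhaustively: 3 real-time-consistent orders of 4 completed operations, zero legal register replays
e.g. e1, e2, e3, e4: illegal at step 4, since e4 r() → 84 cannot apply there
e.g. e2, e1, e3, e4: illegal at step 4, since e4 r() → 84 cannot apply there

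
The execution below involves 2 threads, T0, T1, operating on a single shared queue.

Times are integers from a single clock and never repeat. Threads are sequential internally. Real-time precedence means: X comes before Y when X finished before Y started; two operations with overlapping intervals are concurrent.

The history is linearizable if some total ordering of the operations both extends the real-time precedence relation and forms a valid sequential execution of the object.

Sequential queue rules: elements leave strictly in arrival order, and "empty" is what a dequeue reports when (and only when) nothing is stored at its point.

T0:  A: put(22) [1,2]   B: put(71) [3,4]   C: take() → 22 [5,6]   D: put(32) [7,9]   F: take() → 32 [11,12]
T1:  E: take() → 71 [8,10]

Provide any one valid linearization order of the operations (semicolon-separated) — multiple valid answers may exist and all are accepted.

A; B; C; D; E; F

after step 1 (A put(22)): queue <22>
after step 2 (B put(71)): queue <22,71>
after step 3 (C take() → 22): queue <71>
after step 4 (D put(32)): queue <71,32>
after step 5 (E take() → 71): queue <32>
after step 6 (F take() → 32): queue <>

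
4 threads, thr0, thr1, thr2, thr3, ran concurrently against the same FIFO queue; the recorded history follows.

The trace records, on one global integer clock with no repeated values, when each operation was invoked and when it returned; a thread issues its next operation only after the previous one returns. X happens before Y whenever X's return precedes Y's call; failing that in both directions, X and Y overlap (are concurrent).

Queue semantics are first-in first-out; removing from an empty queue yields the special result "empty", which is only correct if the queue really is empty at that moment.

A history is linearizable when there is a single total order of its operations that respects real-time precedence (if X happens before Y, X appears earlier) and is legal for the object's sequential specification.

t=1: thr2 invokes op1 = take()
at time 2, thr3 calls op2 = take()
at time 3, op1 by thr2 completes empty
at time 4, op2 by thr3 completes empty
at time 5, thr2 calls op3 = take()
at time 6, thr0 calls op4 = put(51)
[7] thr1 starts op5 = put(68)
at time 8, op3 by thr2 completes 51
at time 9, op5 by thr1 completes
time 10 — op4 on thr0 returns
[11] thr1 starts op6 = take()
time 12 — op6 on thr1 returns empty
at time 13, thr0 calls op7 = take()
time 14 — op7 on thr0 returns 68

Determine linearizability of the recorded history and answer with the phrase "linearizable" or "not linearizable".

not linearizable

the violation lands at event 12, op6's response at time 12: events 1..11 linearize, events 1..12 do not
all 12 real-time-respecting orders fail — 6 completed FIFO queue operations, no legal replay
for example op1, op2, op3, op4, op5, op6 fails at step 3: op3 take() → 51 is not legal there
for example op1, op2, op3, op5, op4, op6 fails at step 3: op3 take() → 51 is not legal there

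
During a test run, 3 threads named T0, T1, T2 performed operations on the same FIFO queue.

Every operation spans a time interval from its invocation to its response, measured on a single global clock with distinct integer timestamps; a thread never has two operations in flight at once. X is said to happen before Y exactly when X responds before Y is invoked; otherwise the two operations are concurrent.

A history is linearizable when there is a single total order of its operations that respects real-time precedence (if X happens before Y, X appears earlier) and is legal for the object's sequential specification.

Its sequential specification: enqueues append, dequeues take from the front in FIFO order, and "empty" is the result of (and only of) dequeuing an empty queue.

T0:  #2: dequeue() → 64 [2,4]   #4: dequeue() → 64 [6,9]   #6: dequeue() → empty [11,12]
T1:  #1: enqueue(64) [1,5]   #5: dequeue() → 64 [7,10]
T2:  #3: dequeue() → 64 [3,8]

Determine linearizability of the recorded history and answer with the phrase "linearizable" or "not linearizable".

events 1..7 are fine; event 8 — the response of #3 at time 8 — makes the prefix non-linearizable
3 completed operations, 6 real-time-consistent orders — every FIFO queue replay fails
completion choices over the 2 pending operations (#4, #5) were checked; none helps
one such order, #1, #2, #3 (pending dropped), breaks at step 3 where #3 dequeue() → 64 is illegal
one such order, #1, #3, #2 (pending dropped), breaks at step 3 where #2 dequeue() → 64 is illegal

not linearizable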